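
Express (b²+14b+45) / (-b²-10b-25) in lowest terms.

(-b-9)/(b+5)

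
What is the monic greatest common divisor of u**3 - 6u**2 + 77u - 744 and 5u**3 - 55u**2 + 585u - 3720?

u - 8

Repeated division with remainder:
  u**3 - 6u**2 + 77u - 744 = (1/5)(5u**3 - 55u**2 + 585u - 3720) + (5u**2 - 40u)
  5u**3 - 55u**2 + 585u - 3720 = (u - 3)(5u**2 - 40u) + (465u - 3720)
  5u**2 - 40u = ((1/93)u)(465u - 3720) + (0)
Last nonzero remainder: 465u - 3720. Dividing through by 465 gives the monic gcd u - 8.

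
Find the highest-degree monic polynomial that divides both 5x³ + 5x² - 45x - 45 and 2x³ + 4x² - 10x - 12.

By polynomial division,
  5x³ + 5x² - 45x - 45 = (5/2)(2x³ + 4x² - 10x - 12) + (-5x² - 20x - 15)
  2x³ + 4x² - 10x - 12 = (-(2/5)x + 4/5)(-5x² - 20x - 15) + (0)
Last nonzero remainder: -5x² - 20x - 15. Dividing through by -5 gives the monic gcd x² + 4x + 3.

x² + 4x + 3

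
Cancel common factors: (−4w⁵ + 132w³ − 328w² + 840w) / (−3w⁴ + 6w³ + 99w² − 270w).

Euclidean algorithm in ℚ[w]:
  −4w⁵ + 132w³ − 328w² + 840w = ((4/3)w + 8/3)(−3w⁴ + 6w³ + 99w² − 270w) + (−16w³ − 232w² + 1560w)
  −3w⁴ + 6w³ + 99w² − 270w = ((3/16)w − 99/32)(−16w³ − 232w² + 1560w) + (−(3645/4)w² + (18225/4)w)
  −16w³ − 232w² + 1560w = ((64/3645)w + 416/1215)(−(3645/4)w² + (18225/4)w) + (0)
Last nonzero remainder: −(3645/4)w² + (18225/4)w. Dividing through by −3645/4 gives the monic gcd w² − 5w.
Cancel w² − 5w from numerator and denominator to get the reduced form.

(4w³ + 20w² − 32w + 168)/(3w² + 9w − 54)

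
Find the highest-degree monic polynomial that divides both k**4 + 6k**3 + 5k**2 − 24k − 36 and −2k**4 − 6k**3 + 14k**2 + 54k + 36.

k**2 + 5k + 6

Euclidean algorithm in ℚ[k]:
  k**4 + 6k**3 + 5k**2 − 24k − 36 = (−1/2)(−2k**4 − 6k**3 + 14k**2 + 54k + 36) + (3k**3 + 12k**2 + 3k − 18)
  −2k**4 − 6k**3 + 14k**2 + 54k + 36 = (−(2/3)k + 2/3)(3k**3 + 12k**2 + 3k − 18) + (8k**2 + 40k + 48)
  3k**3 + 12k**2 + 3k − 18 = ((3/8)k − 3/8)(8k**2 + 40k + 48) + (0)
Last nonzero remainder: 8k**2 + 40k + 48. Dividing through by 8 gives the monic gcd k**2 + 5k + 6.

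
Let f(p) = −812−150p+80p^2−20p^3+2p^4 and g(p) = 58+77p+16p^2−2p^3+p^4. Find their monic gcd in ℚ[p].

58+19p−3p^2+p^3

Repeated division with remainder:
  2p^4−20p^3+80p^2−150p−812 = (2)(p^4−2p^3+16p^2+77p+58) + (−16p^3+48p^2−304p−928)
  p^4−2p^3+16p^2+77p+58 = (−(1/16)p−1/16)(−16p^3+48p^2−304p−928) + (0)
Last nonzero remainder: −16p^3+48p^2−304p−928. Dividing through by −16 gives the monic gcd p^3−3p^2+19p+58.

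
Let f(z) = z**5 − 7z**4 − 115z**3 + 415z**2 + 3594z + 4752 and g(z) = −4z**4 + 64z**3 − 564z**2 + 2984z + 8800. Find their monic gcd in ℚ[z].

Repeated division with remainder:
  z**5 − 7z**4 − 115z**3 + 415z**2 + 3594z + 4752 = (−(1/4)z − 9/4)(−4z**4 + 64z**3 − 564z**2 + 2984z + 8800) + (−112z**3 − 108z**2 + 12508z + 24552)
  −4z**4 + 64z**3 − 564z**2 + 2984z + 8800 = ((1/28)z − 475/784)(−112z**3 − 108z**2 + 12508z + 24552) + (−(210925/196)z**2 + (1898325/196)z + 2320175/98)
  −112z**3 − 108z**2 + 12508z + 24552 = ((21952/210925)z + 218736/210925)(−(210925/196)z**2 + (1898325/196)z + 2320175/98) + (0)
Last nonzero remainder: −(210925/196)z**2 + (1898325/196)z + 2320175/98. Dividing through by −210925/196 gives the monic gcd z**2 − 9z − 22.

z**2 − 9z − 22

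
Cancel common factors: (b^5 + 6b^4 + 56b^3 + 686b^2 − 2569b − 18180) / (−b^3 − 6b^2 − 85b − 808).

Euclidean algorithm in ℚ[b]:
  b^5 + 6b^4 + 56b^3 + 686b^2 − 2569b − 18180 = (−b^2 + 29)(−b^3 − 6b^2 − 85b − 808) + (52b^2 − 104b + 5252)
  −b^3 − 6b^2 − 85b − 808 = (−(1/52)b − 2/13)(52b^2 − 104b + 5252) + (0)
Last nonzero remainder: 52b^2 − 104b + 5252. Dividing through by 52 gives the monic gcd b^2 − 2b + 101.
Cancel b^2 − 2b + 101 from numerator and denominator to get the reduced form.

(−b^3 − 8b^2 + 29b + 180)/(b + 8)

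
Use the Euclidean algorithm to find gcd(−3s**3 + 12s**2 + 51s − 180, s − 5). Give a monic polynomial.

s − 5

Repeated division with remainder:
  −3s**3 + 12s**2 + 51s − 180 = (−3s**2 − 3s + 36)(s − 5) + (0)
The last nonzero remainder s − 5 is already monic.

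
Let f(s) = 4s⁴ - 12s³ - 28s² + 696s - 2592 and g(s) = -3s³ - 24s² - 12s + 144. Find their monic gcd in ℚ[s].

s + 6

By polynomial division,
  4s⁴ - 12s³ - 28s² + 696s - 2592 = (-(4/3)s + 44/3)(-3s³ - 24s² - 12s + 144) + (308s² + 1064s - 4704)
  -3s³ - 24s² - 12s + 144 = (-(3/308)s - 75/1694)(308s² + 1064s - 4704) + (-(1296/121)s - 7776/121)
  308s² + 1064s - 4704 = (-(9317/324)s + 5929/81)(-(1296/121)s - 7776/121) + (0)
Last nonzero remainder: -(1296/121)s - 7776/121. Dividing through by -1296/121 gives the monic gcd s + 6.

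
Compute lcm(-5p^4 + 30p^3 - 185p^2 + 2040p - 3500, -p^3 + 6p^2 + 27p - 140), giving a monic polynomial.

By polynomial division,
  -5p^4 + 30p^3 - 185p^2 + 2040p - 3500 = (5p)(-p^3 + 6p^2 + 27p - 140) + (-320p^2 + 2740p - 3500)
  -p^3 + 6p^2 + 27p - 140 = ((1/320)p + 41/5120)(-320p^2 + 2740p - 3500) + ((4095/256)p - 28665/256)
  -320p^2 + 2740p - 3500 = (-(16384/819)p + 25600/819)((4095/256)p - 28665/256) + (0)
Last nonzero remainder: (4095/256)p - 28665/256. Dividing through by 4095/256 gives the monic gcd p - 7.
Then lcm(f, g) = f·g / gcd(f, g); expanding and making the result monic gives the answer.

p^6 - 5p^5 + 11p^4 - 251p^3 - 448p^2 + 8860p - 14000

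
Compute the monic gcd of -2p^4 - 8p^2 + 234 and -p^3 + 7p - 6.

By polynomial division,
  -2p^4 - 8p^2 + 234 = (2p)(-p^3 + 7p - 6) + (-22p^2 + 12p + 234)
  -p^3 + 7p - 6 = ((1/22)p + 3/121)(-22p^2 + 12p + 234) + (-(476/121)p - 1428/121)
  -22p^2 + 12p + 234 = ((1331/238)p - 4719/238)(-(476/121)p - 1428/121) + (0)
Last nonzero remainder: -(476/121)p - 1428/121. Dividing through by -476/121 gives the monic gcd p + 3.

p + 3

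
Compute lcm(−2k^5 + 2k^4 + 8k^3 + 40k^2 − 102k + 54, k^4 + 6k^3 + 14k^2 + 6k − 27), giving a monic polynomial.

k^6 + 2k^5 − 7k^4 − 32k^3 − 9k^2 + 126k − 81

Repeated division with remainder:
  −2k^5 + 2k^4 + 8k^3 + 40k^2 − 102k + 54 = (−2k + 14)(k^4 + 6k^3 + 14k^2 + 6k − 27) + (−48k^3 − 144k^2 − 240k + 432)
  k^4 + 6k^3 + 14k^2 + 6k − 27 = (−(1/48)k − 1/16)(−48k^3 − 144k^2 − 240k + 432) + (0)
Last nonzero remainder: −48k^3 − 144k^2 − 240k + 432. Dividing through by −48 gives the monic gcd k^3 + 3k^2 + 5k − 9.
Then lcm(f, g) = f·g / gcd(f, g); expanding and making the result monic gives the answer.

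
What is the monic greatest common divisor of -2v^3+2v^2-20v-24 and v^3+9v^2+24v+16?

v+1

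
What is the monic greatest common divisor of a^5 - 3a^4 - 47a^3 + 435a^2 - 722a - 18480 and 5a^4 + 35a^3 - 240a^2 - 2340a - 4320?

a^2 - 2a - 48

Euclidean algorithm in ℚ[a]:
  a^5 - 3a^4 - 47a^3 + 435a^2 - 722a - 18480 = ((1/5)a - 2)(5a^4 + 35a^3 - 240a^2 - 2340a - 4320) + (71a^3 + 423a^2 - 4538a - 27120)
  5a^4 + 35a^3 - 240a^2 - 2340a - 4320 = ((5/71)a + 370/5041)(71a^3 + 423a^2 - 4538a - 27120) + ((244640/5041)a^2 - (489280/5041)a - 11742720/5041)
  71a^3 + 423a^2 - 4538a - 27120 = ((357911/244640)a + 569633/48928)((244640/5041)a^2 - (489280/5041)a - 11742720/5041) + (0)
Last nonzero remainder: (244640/5041)a^2 - (489280/5041)a - 11742720/5041. Dividing through by 244640/5041 gives the monic gcd a^2 - 2a - 48.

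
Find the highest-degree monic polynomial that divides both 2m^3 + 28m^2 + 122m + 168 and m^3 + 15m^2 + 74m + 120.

m + 4

Apply the Euclidean algorithm:
  2m^3 + 28m^2 + 122m + 168 = (2)(m^3 + 15m^2 + 74m + 120) + (-2m^2 - 26m - 72)
  m^3 + 15m^2 + 74m + 120 = (-(1/2)m - 1)(-2m^2 - 26m - 72) + (12m + 48)
  -2m^2 - 26m - 72 = (-(1/6)m - 3/2)(12m + 48) + (0)
Last nonzero remainder: 12m + 48. Dividing through by 12 gives the monic gcd m + 4.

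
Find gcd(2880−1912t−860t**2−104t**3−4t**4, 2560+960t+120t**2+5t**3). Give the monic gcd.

8+t

Repeated division with remainder:
  −4t**4−104t**3−860t**2−1912t+2880 = (−(4/5)t−8/5)(5t**3+120t**2+960t+2560) + (100t**2+1672t+6976)
  5t**3+120t**2+960t+2560 = ((1/20)t+91/250)(100t**2+1672t+6976) + ((324/125)t+2592/125)
  100t**2+1672t+6976 = ((3125/81)t+27250/81)((324/125)t+2592/125) + (0)
Last nonzero remainder: (324/125)t+2592/125. Dividing through by 324/125 gives the monic gcd t+8.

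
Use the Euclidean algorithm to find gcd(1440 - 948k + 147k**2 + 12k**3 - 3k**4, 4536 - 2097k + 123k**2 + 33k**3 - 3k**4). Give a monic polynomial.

-24 + 5k + k**2

Apply the Euclidean algorithm:
  -3k**4 + 12k**3 + 147k**2 - 948k + 1440 = (-3k**4 + 33k**3 + 123k**2 - 2097k + 4536) + (-21k**3 + 24k**2 + 1149k - 3096)
  -3k**4 + 33k**3 + 123k**2 - 2097k + 4536 = ((1/7)k - 69/49)(-21k**3 + 24k**2 + 1149k - 3096) + (-(360/49)k**2 - (1800/49)k + 8640/49)
  -21k**3 + 24k**2 + 1149k - 3096 = ((343/120)k - 2107/120)(-(360/49)k**2 - (1800/49)k + 8640/49) + (0)
Last nonzero remainder: -(360/49)k**2 - (1800/49)k + 8640/49. Dividing through by -360/49 gives the monic gcd k**2 + 5k - 24.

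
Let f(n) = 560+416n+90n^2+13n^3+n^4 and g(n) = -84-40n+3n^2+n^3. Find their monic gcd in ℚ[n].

14+9n+n^2

By polynomial division,
  n^4+13n^3+90n^2+416n+560 = (n+10)(n^3+3n^2-40n-84) + (100n^2+900n+1400)
  n^3+3n^2-40n-84 = ((1/100)n-3/50)(100n^2+900n+1400) + (0)
Last nonzero remainder: 100n^2+900n+1400. Dividing through by 100 gives the monic gcd n^2+9n+14.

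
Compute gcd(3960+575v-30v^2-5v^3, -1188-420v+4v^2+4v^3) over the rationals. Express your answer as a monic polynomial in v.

-99-2v+v^2

Apply the Euclidean algorithm:
  -5v^3-30v^2+575v+3960 = (-5/4)(4v^3+4v^2-420v-1188) + (-25v^2+50v+2475)
  4v^3+4v^2-420v-1188 = (-(4/25)v-12/25)(-25v^2+50v+2475) + (0)
Last nonzero remainder: -25v^2+50v+2475. Dividing through by -25 gives the monic gcd v^2-2v-99.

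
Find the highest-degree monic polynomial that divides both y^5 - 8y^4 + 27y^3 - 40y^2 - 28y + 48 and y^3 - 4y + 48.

y^2 - 4y + 12

Apply the Euclidean algorithm:
  y^5 - 8y^4 + 27y^3 - 40y^2 - 28y + 48 = (y^2 - 8y + 31)(y^3 - 4y + 48) + (-120y^2 + 480y - 1440)
  y^3 - 4y + 48 = (-(1/120)y - 1/30)(-120y^2 + 480y - 1440) + (0)
Last nonzero remainder: -120y^2 + 480y - 1440. Dividing through by -120 gives the monic gcd y^2 - 4y + 12.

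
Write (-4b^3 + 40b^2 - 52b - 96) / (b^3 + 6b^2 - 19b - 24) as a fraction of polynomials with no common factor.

Repeated division with remainder:
  -4b^3 + 40b^2 - 52b - 96 = (-4)(b^3 + 6b^2 - 19b - 24) + (64b^2 - 128b - 192)
  b^3 + 6b^2 - 19b - 24 = ((1/64)b + 1/8)(64b^2 - 128b - 192) + (0)
Last nonzero remainder: 64b^2 - 128b - 192. Dividing through by 64 gives the monic gcd b^2 - 2b - 3.
Cancel b^2 - 2b - 3 from numerator and denominator to get the reduced form.

(-4b + 32)/(b + 8)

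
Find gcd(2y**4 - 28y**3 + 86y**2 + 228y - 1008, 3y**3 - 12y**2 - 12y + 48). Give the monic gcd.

y - 4

By polynomial division,
  2y**4 - 28y**3 + 86y**2 + 228y - 1008 = ((2/3)y - 20/3)(3y**3 - 12y**2 - 12y + 48) + (14y**2 + 116y - 688)
  3y**3 - 12y**2 - 12y + 48 = ((3/14)y - 129/49)(14y**2 + 116y - 688) + ((21600/49)y - 86400/49)
  14y**2 + 116y - 688 = ((343/10800)y + 2107/5400)((21600/49)y - 86400/49) + (0)
Last nonzero remainder: (21600/49)y - 86400/49. Dividing through by 21600/49 gives the monic gcd y - 4.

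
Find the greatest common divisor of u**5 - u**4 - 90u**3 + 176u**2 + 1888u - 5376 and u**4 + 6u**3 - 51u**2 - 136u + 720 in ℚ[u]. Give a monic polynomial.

u**2 - 8u + 16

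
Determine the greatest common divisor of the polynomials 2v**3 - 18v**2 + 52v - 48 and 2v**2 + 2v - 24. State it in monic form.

v - 3

Repeated division with remainder:
  2v**3 - 18v**2 + 52v - 48 = (v - 10)(2v**2 + 2v - 24) + (96v - 288)
  2v**2 + 2v - 24 = ((1/48)v + 1/12)(96v - 288) + (0)
Last nonzero remainder: 96v - 288. Dividing through by 96 gives the monic gcd v - 3.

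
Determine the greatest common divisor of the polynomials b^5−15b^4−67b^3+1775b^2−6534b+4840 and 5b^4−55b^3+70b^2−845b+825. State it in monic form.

b^2−12b+11

Euclidean algorithm in ℚ[b]:
  b^5−15b^4−67b^3+1775b^2−6534b+4840 = ((1/5)b−4/5)(5b^4−55b^3+70b^2−845b+825) + (−125b^3+2000b^2−7375b+5500)
  5b^4−55b^3+70b^2−845b+825 = (−(1/25)b−1/5)(−125b^3+2000b^2−7375b+5500) + (175b^2−2100b+1925)
  −125b^3+2000b^2−7375b+5500 = (−(5/7)b+20/7)(175b^2−2100b+1925) + (0)
Last nonzero remainder: 175b^2−2100b+1925. Dividing through by 175 gives the monic gcd b^2−12b+11.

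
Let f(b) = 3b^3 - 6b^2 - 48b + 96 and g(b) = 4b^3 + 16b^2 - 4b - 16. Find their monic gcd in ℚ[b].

b + 4

Repeated division with remainder:
  3b^3 - 6b^2 - 48b + 96 = (3/4)(4b^3 + 16b^2 - 4b - 16) + (-18b^2 - 45b + 108)
  4b^3 + 16b^2 - 4b - 16 = (-(2/9)b - 1/3)(-18b^2 - 45b + 108) + (5b + 20)
  -18b^2 - 45b + 108 = (-(18/5)b + 27/5)(5b + 20) + (0)
Last nonzero remainder: 5b + 20. Dividing through by 5 gives the monic gcd b + 4.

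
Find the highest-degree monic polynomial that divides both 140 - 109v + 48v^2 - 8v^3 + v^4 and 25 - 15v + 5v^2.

Repeated division with remainder:
  v^4 - 8v^3 + 48v^2 - 109v + 140 = ((1/5)v^2 - v + 28/5)(5v^2 - 15v + 25) + (0)
Last nonzero remainder: 5v^2 - 15v + 25. Dividing through by 5 gives the monic gcd v^2 - 3v + 5.

5 - 3v + v^2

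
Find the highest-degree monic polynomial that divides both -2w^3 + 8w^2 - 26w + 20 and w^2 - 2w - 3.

1

By polynomial division,
  -2w^3 + 8w^2 - 26w + 20 = (-2w + 4)(w^2 - 2w - 3) + (-24w + 32)
  w^2 - 2w - 3 = (-(1/24)w + 1/36)(-24w + 32) + (-35/9)
  -24w + 32 = ((216/35)w - 288/35)(-35/9) + (0)
The last nonzero remainder is the constant -35/9, so the polynomials are coprime and gcd = 1.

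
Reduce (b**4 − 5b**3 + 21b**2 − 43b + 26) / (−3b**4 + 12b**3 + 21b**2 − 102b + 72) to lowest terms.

(−b**2 + 2b − 13)/(3b**2 − 3b − 36)

By polynomial division,
  b**4 − 5b**3 + 21b**2 − 43b + 26 = (−1/3)(−3b**4 + 12b**3 + 21b**2 − 102b + 72) + (−b**3 + 28b**2 − 77b + 50)
  −3b**4 + 12b**3 + 21b**2 − 102b + 72 = (3b + 72)(−b**3 + 28b**2 − 77b + 50) + (−1764b**2 + 5292b − 3528)
  −b**3 + 28b**2 − 77b + 50 = ((1/1764)b − 25/1764)(−1764b**2 + 5292b − 3528) + (0)
Last nonzero remainder: −1764b**2 + 5292b − 3528. Dividing through by −1764 gives the monic gcd b**2 − 3b + 2.
Cancel b**2 − 3b + 2 from numerator and denominator to get the reduced form.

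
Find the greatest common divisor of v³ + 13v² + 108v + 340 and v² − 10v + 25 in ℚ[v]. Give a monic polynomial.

Euclidean algorithm in ℚ[v]:
  v³ + 13v² + 108v + 340 = (v + 23)(v² − 10v + 25) + (313v − 235)
  v² − 10v + 25 = ((1/313)v − 2895/97969)(313v − 235) + (1768900/97969)
  313v − 235 = ((30664297/1768900)v − 4604543/353780)(1768900/97969) + (0)
The last nonzero remainder is the constant 1768900/97969, so the polynomials are coprime and gcd = 1.

1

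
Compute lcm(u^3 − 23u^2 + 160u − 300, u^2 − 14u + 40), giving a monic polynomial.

u^4 − 27u^3 + 252u^2 − 940u + 1200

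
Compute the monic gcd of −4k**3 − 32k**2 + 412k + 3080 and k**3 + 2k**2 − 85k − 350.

Euclidean algorithm in ℚ[k]:
  −4k**3 − 32k**2 + 412k + 3080 = (−4)(k**3 + 2k**2 − 85k − 350) + (−24k**2 + 72k + 1680)
  k**3 + 2k**2 − 85k − 350 = (−(1/24)k − 5/24)(−24k**2 + 72k + 1680) + (0)
Last nonzero remainder: −24k**2 + 72k + 1680. Dividing through by −24 gives the monic gcd k**2 − 3k − 70.

k**2 − 3k − 70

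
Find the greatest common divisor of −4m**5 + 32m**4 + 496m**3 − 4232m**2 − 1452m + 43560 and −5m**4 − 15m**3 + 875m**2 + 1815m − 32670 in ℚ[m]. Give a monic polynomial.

Apply the Euclidean algorithm:
  −4m**5 + 32m**4 + 496m**3 − 4232m**2 − 1452m + 43560 = ((4/5)m − 44/5)(−5m**4 − 15m**3 + 875m**2 + 1815m − 32670) + (−336m**3 + 2016m**2 + 40656m − 243936)
  −5m**4 − 15m**3 + 875m**2 + 1815m − 32670 = ((5/336)m + 15/112)(−336m**3 + 2016m**2 + 40656m − 243936) + (0)
Last nonzero remainder: −336m**3 + 2016m**2 + 40656m − 243936. Dividing through by −336 gives the monic gcd m**3 − 6m**2 − 121m + 726.

m**3 − 6m**2 − 121m + 726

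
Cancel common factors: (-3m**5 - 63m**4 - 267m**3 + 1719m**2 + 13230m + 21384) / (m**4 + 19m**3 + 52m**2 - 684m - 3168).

(-3m**3 - 48m**2 - 225m - 324)/(m**2 + 14m + 48)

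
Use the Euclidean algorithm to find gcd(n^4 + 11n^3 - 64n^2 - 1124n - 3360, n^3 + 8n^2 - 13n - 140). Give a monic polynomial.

Repeated division with remainder:
  n^4 + 11n^3 - 64n^2 - 1124n - 3360 = (n + 3)(n^3 + 8n^2 - 13n - 140) + (-75n^2 - 945n - 2940)
  n^3 + 8n^2 - 13n - 140 = (-(1/75)n + 23/375)(-75n^2 - 945n - 2940) + ((144/25)n + 1008/25)
  -75n^2 - 945n - 2940 = (-(625/48)n - 875/12)((144/25)n + 1008/25) + (0)
Last nonzero remainder: (144/25)n + 1008/25. Dividing through by 144/25 gives the monic gcd n + 7.

n + 7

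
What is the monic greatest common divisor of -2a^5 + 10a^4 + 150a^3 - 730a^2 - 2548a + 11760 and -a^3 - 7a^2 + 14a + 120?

Apply the Euclidean algorithm:
  -2a^5 + 10a^4 + 150a^3 - 730a^2 - 2548a + 11760 = (2a^2 - 24a + 46)(-a^3 - 7a^2 + 14a + 120) + (-312a^2 - 312a + 6240)
  -a^3 - 7a^2 + 14a + 120 = ((1/312)a + 1/52)(-312a^2 - 312a + 6240) + (0)
Last nonzero remainder: -312a^2 - 312a + 6240. Dividing through by -312 gives the monic gcd a^2 + a - 20.

a^2 + a - 20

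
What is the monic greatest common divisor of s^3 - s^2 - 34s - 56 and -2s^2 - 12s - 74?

1

Apply the Euclidean algorithm:
  s^3 - s^2 - 34s - 56 = (-(1/2)s + 7/2)(-2s^2 - 12s - 74) + (-29s + 203)
  -2s^2 - 12s - 74 = ((2/29)s + 26/29)(-29s + 203) + (-256)
  -29s + 203 = ((29/256)s - 203/256)(-256) + (0)
The last nonzero remainder is the constant -256, so the polynomials are coprime and gcd = 1.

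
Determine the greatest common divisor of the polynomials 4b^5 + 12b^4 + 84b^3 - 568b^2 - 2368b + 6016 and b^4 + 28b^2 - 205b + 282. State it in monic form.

b^3 + 3b^2 + 37b - 94

Euclidean algorithm in ℚ[b]:
  4b^5 + 12b^4 + 84b^3 - 568b^2 - 2368b + 6016 = (4b + 12)(b^4 + 28b^2 - 205b + 282) + (-28b^3 - 84b^2 - 1036b + 2632)
  b^4 + 28b^2 - 205b + 282 = (-(1/28)b + 3/28)(-28b^3 - 84b^2 - 1036b + 2632) + (0)
Last nonzero remainder: -28b^3 - 84b^2 - 1036b + 2632. Dividing through by -28 gives the monic gcd b^3 + 3b^2 + 37b - 94.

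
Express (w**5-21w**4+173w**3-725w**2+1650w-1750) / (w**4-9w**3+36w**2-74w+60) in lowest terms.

Repeated division with remainder:
  w**5-21w**4+173w**3-725w**2+1650w-1750 = (w-12)(w**4-9w**3+36w**2-74w+60) + (29w**3-219w**2+702w-1030)
  w**4-9w**3+36w**2-74w+60 = ((1/29)w-42/841)(29w**3-219w**2+702w-1030) + ((720/841)w**2-(2880/841)w+7200/841)
  29w**3-219w**2+702w-1030 = ((24389/720)w-86623/720)((720/841)w**2-(2880/841)w+7200/841) + (0)
Last nonzero remainder: (720/841)w**2-(2880/841)w+7200/841. Dividing through by 720/841 gives the monic gcd w**2-4w+10.
Cancel w**2-4w+10 from numerator and denominator to get the reduced form.

(w**3-17w**2+95w-175)/(w**2-5w+6)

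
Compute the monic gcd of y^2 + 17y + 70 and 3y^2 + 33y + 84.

y + 7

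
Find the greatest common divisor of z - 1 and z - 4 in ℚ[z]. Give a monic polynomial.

Apply the Euclidean algorithm:
  z - 1 = (z - 4) + (3)
  z - 4 = ((1/3)z - 4/3)(3) + (0)
The last nonzero remainder is the constant 3, so the polynomials are coprime and gcd = 1.

1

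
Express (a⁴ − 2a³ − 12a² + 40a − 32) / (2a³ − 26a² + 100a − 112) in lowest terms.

Repeated division with remainder:
  a⁴ − 2a³ − 12a² + 40a − 32 = ((1/2)a + 11/2)(2a³ − 26a² + 100a − 112) + (81a² − 454a + 584)
  2a³ − 26a² + 100a − 112 = ((2/81)a − 1198/6561)(81a² − 454a + 584) + ((17600/6561)a − 35200/6561)
  81a² − 454a + 584 = ((531441/17600)a − 478953/4400)((17600/6561)a − 35200/6561) + (0)
Last nonzero remainder: (17600/6561)a − 35200/6561. Dividing through by 17600/6561 gives the monic gcd a − 2.
Cancel a − 2 from numerator and denominator to get the reduced form.

(a³ − 12a + 16)/(2a² − 22a + 56)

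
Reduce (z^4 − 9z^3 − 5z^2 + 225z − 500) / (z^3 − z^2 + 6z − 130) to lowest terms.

By polynomial division,
  z^4 − 9z^3 − 5z^2 + 225z − 500 = (z − 8)(z^3 − z^2 + 6z − 130) + (−19z^2 + 403z − 1540)
  z^3 − z^2 + 6z − 130 = (−(1/19)z − 384/361)(−19z^2 + 403z − 1540) + ((127658/361)z − 638290/361)
  −19z^2 + 403z − 1540 = (−(6859/127658)z + 55594/63829)((127658/361)z − 638290/361) + (0)
Last nonzero remainder: (127658/361)z − 638290/361. Dividing through by 127658/361 gives the monic gcd z − 5.
Cancel z − 5 from numerator and denominator to get the reduced form.

(z^3 − 4z^2 − 25z + 100)/(z^2 + 4z + 26)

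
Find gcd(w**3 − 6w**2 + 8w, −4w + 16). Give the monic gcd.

w − 4

By polynomial division,
  w**3 − 6w**2 + 8w = (−(1/4)w**2 + (1/2)w)(−4w + 16) + (0)
Last nonzero remainder: −4w + 16. Dividing through by −4 gives the monic gcd w − 4.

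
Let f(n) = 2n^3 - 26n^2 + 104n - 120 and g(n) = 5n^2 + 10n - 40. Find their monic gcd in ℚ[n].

Apply the Euclidean algorithm:
  2n^3 - 26n^2 + 104n - 120 = ((2/5)n - 6)(5n^2 + 10n - 40) + (180n - 360)
  5n^2 + 10n - 40 = ((1/36)n + 1/9)(180n - 360) + (0)
Last nonzero remainder: 180n - 360. Dividing through by 180 gives the monic gcd n - 2.

n - 2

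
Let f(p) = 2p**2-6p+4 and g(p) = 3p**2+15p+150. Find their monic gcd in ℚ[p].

1

Repeated division with remainder:
  2p**2-6p+4 = (2/3)(3p**2+15p+150) + (-16p-96)
  3p**2+15p+150 = (-(3/16)p+3/16)(-16p-96) + (168)
  -16p-96 = (-(2/21)p-4/7)(168) + (0)
The last nonzero remainder is the constant 168, so the polynomials are coprime and gcd = 1.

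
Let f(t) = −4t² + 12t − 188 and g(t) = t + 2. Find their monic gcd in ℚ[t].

By polynomial division,
  −4t² + 12t − 188 = (−4t + 20)(t + 2) + (−228)
  t + 2 = (−(1/228)t − 1/114)(−228) + (0)
The last nonzero remainder is the constant −228, so the polynomials are coprime and gcd = 1.

1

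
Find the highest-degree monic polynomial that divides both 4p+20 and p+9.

By polynomial division,
  4p+20 = (4)(p+9) + (−16)
  p+9 = (−(1/16)p−9/16)(−16) + (0)
The last nonzero remainder is the constant −16, so the polynomials are coprime and gcd = 1.

1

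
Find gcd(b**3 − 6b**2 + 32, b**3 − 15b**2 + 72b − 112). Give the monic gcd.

Repeated division with remainder:
  b**3 − 6b**2 + 32 = (b**3 − 15b**2 + 72b − 112) + (9b**2 − 72b + 144)
  b**3 − 15b**2 + 72b − 112 = ((1/9)b − 7/9)(9b**2 − 72b + 144) + (0)
Last nonzero remainder: 9b**2 − 72b + 144. Dividing through by 9 gives the monic gcd b**2 − 8b + 16.

b**2 − 8b + 16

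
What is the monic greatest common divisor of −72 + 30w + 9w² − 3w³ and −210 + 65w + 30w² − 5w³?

−6 + w + w²

Euclidean algorithm in ℚ[w]:
  −3w³ + 9w² + 30w − 72 = (3/5)(−5w³ + 30w² + 65w − 210) + (−9w² − 9w + 54)
  −5w³ + 30w² + 65w − 210 = ((5/9)w − 35/9)(−9w² − 9w + 54) + (0)
Last nonzero remainder: −9w² − 9w + 54. Dividing through by −9 gives the monic gcd w² + w − 6.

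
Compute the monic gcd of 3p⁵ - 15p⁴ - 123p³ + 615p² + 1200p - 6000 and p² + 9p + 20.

By polynomial division,
  3p⁵ - 15p⁴ - 123p³ + 615p² + 1200p - 6000 = (3p³ - 42p² + 195p - 300)(p² + 9p + 20) + (0)
The last nonzero remainder p² + 9p + 20 is already monic.

p² + 9p + 20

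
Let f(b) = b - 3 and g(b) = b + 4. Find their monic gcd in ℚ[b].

1

By polynomial division,
  b - 3 = (b + 4) + (-7)
  b + 4 = (-(1/7)b - 4/7)(-7) + (0)
The last nonzero remainder is the constant -7, so the polynomials are coprime and gcd = 1.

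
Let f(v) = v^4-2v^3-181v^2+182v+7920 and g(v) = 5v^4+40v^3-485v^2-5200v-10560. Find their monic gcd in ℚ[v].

By polynomial division,
  v^4-2v^3-181v^2+182v+7920 = (1/5)(5v^4+40v^3-485v^2-5200v-10560) + (-10v^3-84v^2+1222v+10032)
  5v^4+40v^3-485v^2-5200v-10560 = (-(1/2)v+1/5)(-10v^3-84v^2+1222v+10032) + ((714/5)v^2-(2142/5)v-62832/5)
  -10v^3-84v^2+1222v+10032 = (-(25/357)v-95/119)((714/5)v^2-(2142/5)v-62832/5) + (0)
Last nonzero remainder: (714/5)v^2-(2142/5)v-62832/5. Dividing through by 714/5 gives the monic gcd v^2-3v-88.

v^2-3v-88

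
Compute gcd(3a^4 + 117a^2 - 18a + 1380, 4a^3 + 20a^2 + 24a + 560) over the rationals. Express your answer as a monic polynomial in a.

By polynomial division,
  3a^4 + 117a^2 - 18a + 1380 = ((3/4)a - 15/4)(4a^3 + 20a^2 + 24a + 560) + (174a^2 - 348a + 3480)
  4a^3 + 20a^2 + 24a + 560 = ((2/87)a + 14/87)(174a^2 - 348a + 3480) + (0)
Last nonzero remainder: 174a^2 - 348a + 3480. Dividing through by 174 gives the monic gcd a^2 - 2a + 20.

a^2 - 2a + 20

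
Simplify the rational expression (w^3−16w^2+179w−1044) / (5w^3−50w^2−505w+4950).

(w^2−7w+116)/(5w^2−5w−550)

Apply the Euclidean algorithm:
  w^3−16w^2+179w−1044 = (1/5)(5w^3−50w^2−505w+4950) + (−6w^2+280w−2034)
  5w^3−50w^2−505w+4950 = (−(5/6)w−275/9)(−6w^2+280w−2034) + ((57200/9)w−57200)
  −6w^2+280w−2034 = (−(27/28600)w+1017/28600)((57200/9)w−57200) + (0)
Last nonzero remainder: (57200/9)w−57200. Dividing through by 57200/9 gives the monic gcd w−9.
Cancel w−9 from numerator and denominator to get the reduced form.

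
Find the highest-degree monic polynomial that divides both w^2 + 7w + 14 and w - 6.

Apply the Euclidean algorithm:
  w^2 + 7w + 14 = (w + 13)(w - 6) + (92)
  w - 6 = ((1/92)w - 3/46)(92) + (0)
The last nonzero remainder is the constant 92, so the polynomials are coprime and gcd = 1.

1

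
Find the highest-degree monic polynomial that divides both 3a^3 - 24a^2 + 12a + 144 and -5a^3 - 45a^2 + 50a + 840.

a - 4

Apply the Euclidean algorithm:
  3a^3 - 24a^2 + 12a + 144 = (-3/5)(-5a^3 - 45a^2 + 50a + 840) + (-51a^2 + 42a + 648)
  -5a^3 - 45a^2 + 50a + 840 = ((5/51)a + 835/867)(-51a^2 + 42a + 648) + (-(15600/289)a + 62400/289)
  -51a^2 + 42a + 648 = ((4913/5200)a + 7803/2600)(-(15600/289)a + 62400/289) + (0)
Last nonzero remainder: -(15600/289)a + 62400/289. Dividing through by -15600/289 gives the monic gcd a - 4.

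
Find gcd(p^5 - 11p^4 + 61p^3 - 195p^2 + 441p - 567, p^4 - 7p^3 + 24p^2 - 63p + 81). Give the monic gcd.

p^3 - 4p^2 + 12p - 27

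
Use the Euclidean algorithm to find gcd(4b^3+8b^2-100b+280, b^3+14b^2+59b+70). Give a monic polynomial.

Apply the Euclidean algorithm:
  4b^3+8b^2-100b+280 = (4)(b^3+14b^2+59b+70) + (-48b^2-336b)
  b^3+14b^2+59b+70 = (-(1/48)b-7/48)(-48b^2-336b) + (10b+70)
  -48b^2-336b = (-(24/5)b)(10b+70) + (0)
Last nonzero remainder: 10b+70. Dividing through by 10 gives the monic gcd b+7.

b+7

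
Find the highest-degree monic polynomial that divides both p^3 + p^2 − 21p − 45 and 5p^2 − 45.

p + 3

Repeated division with remainder:
  p^3 + p^2 − 21p − 45 = ((1/5)p + 1/5)(5p^2 − 45) + (−12p − 36)
  5p^2 − 45 = (−(5/12)p + 5/4)(−12p − 36) + (0)
Last nonzero remainder: −12p − 36. Dividing through by −12 gives the monic gcd p + 3.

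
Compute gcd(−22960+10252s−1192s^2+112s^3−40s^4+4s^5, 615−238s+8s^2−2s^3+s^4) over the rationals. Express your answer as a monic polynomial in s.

−205+11s+s^2+s^3

Apply the Euclidean algorithm:
  4s^5−40s^4+112s^3−1192s^2+10252s−22960 = (4s−32)(s^4−2s^3+8s^2−238s+615) + (16s^3+16s^2+176s−3280)
  s^4−2s^3+8s^2−238s+615 = ((1/16)s−3/16)(16s^3+16s^2+176s−3280) + (0)
Last nonzero remainder: 16s^3+16s^2+176s−3280. Dividing through by 16 gives the monic gcd s^3+s^2+11s−205.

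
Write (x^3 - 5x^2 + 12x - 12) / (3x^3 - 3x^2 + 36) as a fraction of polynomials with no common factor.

By polynomial division,
  x^3 - 5x^2 + 12x - 12 = (1/3)(3x^3 - 3x^2 + 36) + (-4x^2 + 12x - 24)
  3x^3 - 3x^2 + 36 = (-(3/4)x - 3/2)(-4x^2 + 12x - 24) + (0)
Last nonzero remainder: -4x^2 + 12x - 24. Dividing through by -4 gives the monic gcd x^2 - 3x + 6.
Cancel x^2 - 3x + 6 from numerator and denominator to get the reduced form.

(x - 2)/(3x + 6)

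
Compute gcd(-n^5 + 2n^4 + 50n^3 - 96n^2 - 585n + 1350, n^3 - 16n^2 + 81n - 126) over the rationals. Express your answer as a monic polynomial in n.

n^2 - 9n + 18

Apply the Euclidean algorithm:
  -n^5 + 2n^4 + 50n^3 - 96n^2 - 585n + 1350 = (-n^2 - 14n - 93)(n^3 - 16n^2 + 81n - 126) + (-576n^2 + 5184n - 10368)
  n^3 - 16n^2 + 81n - 126 = (-(1/576)n + 7/576)(-576n^2 + 5184n - 10368) + (0)
Last nonzero remainder: -576n^2 + 5184n - 10368. Dividing through by -576 gives the monic gcd n^2 - 9n + 18.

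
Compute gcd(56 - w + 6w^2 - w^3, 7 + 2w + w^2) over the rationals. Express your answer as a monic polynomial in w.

By polynomial division,
  -w^3 + 6w^2 - w + 56 = (-w + 8)(w^2 + 2w + 7) + (-10w)
  w^2 + 2w + 7 = (-(1/10)w - 1/5)(-10w) + (7)
  -10w = (-(10/7)w)(7) + (0)
The last nonzero remainder is the constant 7, so the polynomials are coprime and gcd = 1.

1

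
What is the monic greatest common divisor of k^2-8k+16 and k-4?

k-4

Repeated division with remainder:
  k^2-8k+16 = (k-4)(k-4) + (0)
The last nonzero remainder k-4 is already monic.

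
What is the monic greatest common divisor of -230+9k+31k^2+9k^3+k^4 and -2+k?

-2+k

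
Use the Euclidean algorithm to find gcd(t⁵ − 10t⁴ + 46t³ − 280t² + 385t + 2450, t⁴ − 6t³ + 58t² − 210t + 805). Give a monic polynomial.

t² + 35

Euclidean algorithm in ℚ[t]:
  t⁵ − 10t⁴ + 46t³ − 280t² + 385t + 2450 = (t − 4)(t⁴ − 6t³ + 58t² − 210t + 805) + (−36t³ + 162t² − 1260t + 5670)
  t⁴ − 6t³ + 58t² − 210t + 805 = (−(1/36)t + 1/24)(−36t³ + 162t² − 1260t + 5670) + ((65/4)t² + 2275/4)
  −36t³ + 162t² − 1260t + 5670 = (−(144/65)t + 648/65)((65/4)t² + 2275/4) + (0)
Last nonzero remainder: (65/4)t² + 2275/4. Dividing through by 65/4 gives the monic gcd t² + 35.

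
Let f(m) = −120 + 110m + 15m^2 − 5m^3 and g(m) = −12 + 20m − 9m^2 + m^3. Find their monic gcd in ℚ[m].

6 − 7m + m^2

By polynomial division,
  −5m^3 + 15m^2 + 110m − 120 = (−5)(m^3 − 9m^2 + 20m − 12) + (−30m^2 + 210m − 180)
  m^3 − 9m^2 + 20m − 12 = (−(1/30)m + 1/15)(−30m^2 + 210m − 180) + (0)
Last nonzero remainder: −30m^2 + 210m − 180. Dividing through by −30 gives the monic gcd m^2 − 7m + 6.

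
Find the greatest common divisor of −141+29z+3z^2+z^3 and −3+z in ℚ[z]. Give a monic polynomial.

Apply the Euclidean algorithm:
  z^3+3z^2+29z−141 = (z^2+6z+47)(z−3) + (0)
The last nonzero remainder z−3 is already monic.

−3+z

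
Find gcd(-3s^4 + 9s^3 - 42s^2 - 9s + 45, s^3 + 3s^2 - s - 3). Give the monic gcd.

Repeated division with remainder:
  -3s^4 + 9s^3 - 42s^2 - 9s + 45 = (-3s + 18)(s^3 + 3s^2 - s - 3) + (-99s^2 + 99)
  s^3 + 3s^2 - s - 3 = (-(1/99)s - 1/33)(-99s^2 + 99) + (0)
Last nonzero remainder: -99s^2 + 99. Dividing through by -99 gives the monic gcd s^2 - 1.

s^2 - 1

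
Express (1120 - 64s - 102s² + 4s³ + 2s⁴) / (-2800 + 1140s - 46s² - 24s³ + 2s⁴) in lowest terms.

(4 + s)/(-10 + s)

By polynomial division,
  2s⁴ + 4s³ - 102s² - 64s + 1120 = (2s⁴ - 24s³ - 46s² + 1140s - 2800) + (28s³ - 56s² - 1204s + 3920)
  2s⁴ - 24s³ - 46s² + 1140s - 2800 = ((1/14)s - 5/7)(28s³ - 56s² - 1204s + 3920) + (0)
Last nonzero remainder: 28s³ - 56s² - 1204s + 3920. Dividing through by 28 gives the monic gcd s³ - 2s² - 43s + 140.
Cancel s³ - 2s² - 43s + 140 from numerator and denominator to get the reduced form.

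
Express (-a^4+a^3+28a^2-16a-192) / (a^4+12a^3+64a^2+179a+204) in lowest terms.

(-a^2+8a-16)/(a^2+5a+17)

Euclidean algorithm in ℚ[a]:
  -a^4+a^3+28a^2-16a-192 = (-1)(a^4+12a^3+64a^2+179a+204) + (13a^3+92a^2+163a+12)
  a^4+12a^3+64a^2+179a+204 = ((1/13)a+64/169)(13a^3+92a^2+163a+12) + ((2809/169)a^2+(19663/169)a+33708/169)
  13a^3+92a^2+163a+12 = ((2197/2809)a+169/2809)((2809/169)a^2+(19663/169)a+33708/169) + (0)
Last nonzero remainder: (2809/169)a^2+(19663/169)a+33708/169. Dividing through by 2809/169 gives the monic gcd a^2+7a+12.
Cancel a^2+7a+12 from numerator and denominator to get the reduced form.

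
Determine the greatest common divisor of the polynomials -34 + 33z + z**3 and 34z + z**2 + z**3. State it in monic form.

34 + z + z**2

Apply the Euclidean algorithm:
  z**3 + 33z - 34 = (z**3 + z**2 + 34z) + (-z**2 - z - 34)
  z**3 + z**2 + 34z = (-z)(-z**2 - z - 34) + (0)
Last nonzero remainder: -z**2 - z - 34. Dividing through by -1 gives the monic gcd z**2 + z + 34.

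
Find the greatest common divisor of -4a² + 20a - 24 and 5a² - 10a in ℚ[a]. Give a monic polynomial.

Apply the Euclidean algorithm:
  -4a² + 20a - 24 = (-4/5)(5a² - 10a) + (12a - 24)
  5a² - 10a = ((5/12)a)(12a - 24) + (0)
Last nonzero remainder: 12a - 24. Dividing through by 12 gives the monic gcd a - 2.

a - 2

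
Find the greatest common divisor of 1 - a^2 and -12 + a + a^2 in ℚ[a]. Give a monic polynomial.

1

Repeated division with remainder:
  -a^2 + 1 = (-1)(a^2 + a - 12) + (a - 11)
  a^2 + a - 12 = (a + 12)(a - 11) + (120)
  a - 11 = ((1/120)a - 11/120)(120) + (0)
The last nonzero remainder is the constant 120, so the polynomials are coprime and gcd = 1.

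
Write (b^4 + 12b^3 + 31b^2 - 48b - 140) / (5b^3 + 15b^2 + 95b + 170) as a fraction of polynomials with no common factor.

(b^3 + 10b^2 + 11b - 70)/(5b^2 + 5b + 85)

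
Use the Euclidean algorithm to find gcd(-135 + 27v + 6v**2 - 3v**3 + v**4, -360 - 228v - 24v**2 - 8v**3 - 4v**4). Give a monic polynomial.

By polynomial division,
  v**4 - 3v**3 + 6v**2 + 27v - 135 = (-1/4)(-4v**4 - 8v**3 - 24v**2 - 228v - 360) + (-5v**3 - 30v - 225)
  -4v**4 - 8v**3 - 24v**2 - 228v - 360 = ((4/5)v + 8/5)(-5v**3 - 30v - 225) + (0)
Last nonzero remainder: -5v**3 - 30v - 225. Dividing through by -5 gives the monic gcd v**3 + 6v + 45.

45 + 6v + v**3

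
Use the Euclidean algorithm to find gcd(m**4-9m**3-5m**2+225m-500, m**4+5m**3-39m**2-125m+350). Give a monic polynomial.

m**2-25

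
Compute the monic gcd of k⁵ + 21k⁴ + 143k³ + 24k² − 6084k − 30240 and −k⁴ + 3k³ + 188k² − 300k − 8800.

k² + 18k + 80

Apply the Euclidean algorithm:
  k⁵ + 21k⁴ + 143k³ + 24k² − 6084k − 30240 = (−k − 24)(−k⁴ + 3k³ + 188k² − 300k − 8800) + (403k³ + 4236k² − 22084k − 241440)
  −k⁴ + 3k³ + 188k² − 300k − 8800 = (−(1/403)k + 5445/162409)(403k³ + 4236k² − 22084k − 241440) + (−(1431980/162409)k² − (25775640/162409)k − 114558400/162409)
  403k³ + 4236k² − 22084k − 241440 = (−(65450827/1431980)k + 245075181/715990)(−(1431980/162409)k² − (25775640/162409)k − 114558400/162409) + (0)
Last nonzero remainder: −(1431980/162409)k² − (25775640/162409)k − 114558400/162409. Dividing through by −1431980/162409 gives the monic gcd k² + 18k + 80.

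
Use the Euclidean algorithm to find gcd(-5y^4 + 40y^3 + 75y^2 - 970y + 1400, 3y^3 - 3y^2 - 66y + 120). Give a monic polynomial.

y^3 - y^2 - 22y + 40

Apply the Euclidean algorithm:
  -5y^4 + 40y^3 + 75y^2 - 970y + 1400 = (-(5/3)y + 35/3)(3y^3 - 3y^2 - 66y + 120) + (0)
Last nonzero remainder: 3y^3 - 3y^2 - 66y + 120. Dividing through by 3 gives the monic gcd y^3 - y^2 - 22y + 40.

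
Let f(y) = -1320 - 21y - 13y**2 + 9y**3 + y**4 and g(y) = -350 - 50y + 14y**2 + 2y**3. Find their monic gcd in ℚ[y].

-5 + y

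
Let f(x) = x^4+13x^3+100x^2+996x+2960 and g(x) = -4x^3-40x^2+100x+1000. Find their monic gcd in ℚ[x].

x+10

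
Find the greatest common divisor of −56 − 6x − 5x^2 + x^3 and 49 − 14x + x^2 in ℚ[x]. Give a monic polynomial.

Repeated division with remainder:
  x^3 − 5x^2 − 6x − 56 = (x + 9)(x^2 − 14x + 49) + (71x − 497)
  x^2 − 14x + 49 = ((1/71)x − 7/71)(71x − 497) + (0)
Last nonzero remainder: 71x − 497. Dividing through by 71 gives the monic gcd x − 7.

−7 + x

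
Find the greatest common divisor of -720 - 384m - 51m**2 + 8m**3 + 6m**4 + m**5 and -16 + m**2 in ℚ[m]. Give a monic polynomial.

Repeated division with remainder:
  m**5 + 6m**4 + 8m**3 - 51m**2 - 384m - 720 = (m**3 + 6m**2 + 24m + 45)(m**2 - 16) + (0)
The last nonzero remainder m**2 - 16 is already monic.

-16 + m**2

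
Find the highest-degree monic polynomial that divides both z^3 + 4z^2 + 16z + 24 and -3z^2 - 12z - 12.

z + 2

Euclidean algorithm in ℚ[z]:
  z^3 + 4z^2 + 16z + 24 = (-(1/3)z)(-3z^2 - 12z - 12) + (12z + 24)
  -3z^2 - 12z - 12 = (-(1/4)z - 1/2)(12z + 24) + (0)
Last nonzero remainder: 12z + 24. Dividing through by 12 gives the monic gcd z + 2.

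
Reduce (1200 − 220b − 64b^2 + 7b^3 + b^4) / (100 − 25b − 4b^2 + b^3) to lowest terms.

Repeated division with remainder:
  b^4 + 7b^3 − 64b^2 − 220b + 1200 = (b + 11)(b^3 − 4b^2 − 25b + 100) + (5b^2 − 45b + 100)
  b^3 − 4b^2 − 25b + 100 = ((1/5)b + 1)(5b^2 − 45b + 100) + (0)
Last nonzero remainder: 5b^2 − 45b + 100. Dividing through by 5 gives the monic gcd b^2 − 9b + 20.
Cancel b^2 − 9b + 20 from numerator and denominator to get the reduced form.

(60 + 16b + b^2)/(5 + b)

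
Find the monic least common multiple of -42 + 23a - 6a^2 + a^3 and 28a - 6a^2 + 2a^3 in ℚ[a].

-42a + 23a^2 - 6a^3 + a^4

Repeated division with remainder:
  a^3 - 6a^2 + 23a - 42 = (1/2)(2a^3 - 6a^2 + 28a) + (-3a^2 + 9a - 42)
  2a^3 - 6a^2 + 28a = (-(2/3)a)(-3a^2 + 9a - 42) + (0)
Last nonzero remainder: -3a^2 + 9a - 42. Dividing through by -3 gives the monic gcd a^2 - 3a + 14.
Then lcm(f, g) = f·g / gcd(f, g); expanding and making the result monic gives the answer.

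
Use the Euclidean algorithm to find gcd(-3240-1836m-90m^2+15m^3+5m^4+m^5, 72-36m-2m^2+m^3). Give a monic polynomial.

-36+m^2

By polynomial division,
  m^5+5m^4+15m^3-90m^2-1836m-3240 = (m^2+7m+65)(m^3-2m^2-36m+72) + (220m^2-7920)
  m^3-2m^2-36m+72 = ((1/220)m-1/110)(220m^2-7920) + (0)
Last nonzero remainder: 220m^2-7920. Dividing through by 220 gives the monic gcd m^2-36.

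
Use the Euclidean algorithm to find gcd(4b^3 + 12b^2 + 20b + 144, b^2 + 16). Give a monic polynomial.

By polynomial division,
  4b^3 + 12b^2 + 20b + 144 = (4b + 12)(b^2 + 16) + (-44b - 48)
  b^2 + 16 = (-(1/44)b + 3/121)(-44b - 48) + (2080/121)
  -44b - 48 = (-(1331/520)b - 363/130)(2080/121) + (0)
The last nonzero remainder is the constant 2080/121, so the polynomials are coprime and gcd = 1.

1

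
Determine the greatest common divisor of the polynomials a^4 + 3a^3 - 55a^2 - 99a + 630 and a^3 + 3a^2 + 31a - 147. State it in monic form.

Repeated division with remainder:
  a^4 + 3a^3 - 55a^2 - 99a + 630 = (a)(a^3 + 3a^2 + 31a - 147) + (-86a^2 + 48a + 630)
  a^3 + 3a^2 + 31a - 147 = (-(1/86)a - 153/3698)(-86a^2 + 48a + 630) + ((74536/1849)a - 223608/1849)
  -86a^2 + 48a + 630 = (-(79507/37268)a - 27735/5324)((74536/1849)a - 223608/1849) + (0)
Last nonzero remainder: (74536/1849)a - 223608/1849. Dividing through by 74536/1849 gives the monic gcd a - 3.

a - 3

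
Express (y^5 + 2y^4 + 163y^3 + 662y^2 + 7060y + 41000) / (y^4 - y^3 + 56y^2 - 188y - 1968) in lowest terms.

Repeated division with remainder:
  y^5 + 2y^4 + 163y^3 + 662y^2 + 7060y + 41000 = (y + 3)(y^4 - y^3 + 56y^2 - 188y - 1968) + (110y^3 + 682y^2 + 9592y + 46904)
  y^4 - y^3 + 56y^2 - 188y - 1968 = ((1/110)y - 18/275)(110y^3 + 682y^2 + 9592y + 46904) + ((336/25)y^2 + (336/25)y + 27552/25)
  110y^3 + 682y^2 + 9592y + 46904 = ((1375/168)y + 3575/84)((336/25)y^2 + (336/25)y + 27552/25) + (0)
Last nonzero remainder: (336/25)y^2 + (336/25)y + 27552/25. Dividing through by 336/25 gives the monic gcd y^2 + y + 82.
Cancel y^2 + y + 82 from numerator and denominator to get the reduced form.

(y^3 + y^2 + 80y + 500)/(y^2 - 2y - 24)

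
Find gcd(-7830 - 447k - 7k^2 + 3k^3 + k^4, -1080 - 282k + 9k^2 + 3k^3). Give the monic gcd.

Euclidean algorithm in ℚ[k]:
  k^4 + 3k^3 - 7k^2 - 447k - 7830 = ((1/3)k)(3k^3 + 9k^2 - 282k - 1080) + (87k^2 - 87k - 7830)
  3k^3 + 9k^2 - 282k - 1080 = ((1/29)k + 4/29)(87k^2 - 87k - 7830) + (0)
Last nonzero remainder: 87k^2 - 87k - 7830. Dividing through by 87 gives the monic gcd k^2 - k - 90.

-90 - k + k^2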